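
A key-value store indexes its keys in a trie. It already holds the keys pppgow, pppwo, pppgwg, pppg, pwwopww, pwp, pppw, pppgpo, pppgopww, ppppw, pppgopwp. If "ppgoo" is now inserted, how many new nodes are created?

3

Walking "ppgoo" from the root, the first 2 characters ("pp") follow existing edges; "g" is the first miss.
So 5 − 2 = 3 new nodes.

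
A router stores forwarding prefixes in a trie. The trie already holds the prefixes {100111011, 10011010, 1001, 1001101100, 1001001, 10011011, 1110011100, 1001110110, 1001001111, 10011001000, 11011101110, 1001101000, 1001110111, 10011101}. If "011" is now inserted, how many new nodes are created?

Nothing in the trie begins with "0"; the whole of "011" is new.
3 − 0 = 3 new nodes.

3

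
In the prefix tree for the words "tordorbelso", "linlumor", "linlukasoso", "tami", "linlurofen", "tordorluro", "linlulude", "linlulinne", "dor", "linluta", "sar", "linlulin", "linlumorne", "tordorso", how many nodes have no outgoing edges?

Leaves are exactly the stored words that no other stored word extends.
Those words: "dor", "linlukasoso", "linlulinne", "linlulude", "linlumorne", "linlurofen", "linluta", "sar", "tami", "tordorbelso", "tordorluro", "tordorso"
Leaf count: 12

12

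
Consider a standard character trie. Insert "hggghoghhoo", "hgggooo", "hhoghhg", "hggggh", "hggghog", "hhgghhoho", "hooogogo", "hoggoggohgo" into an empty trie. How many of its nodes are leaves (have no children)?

7

Leaves are exactly the stored words that no other stored word extends.
Those words: "hggggh", "hggghoghhoo", "hgggooo", "hhgghhoho", "hhoghhg", "hoggoggohgo", "hooogogo"
Leaf count: 7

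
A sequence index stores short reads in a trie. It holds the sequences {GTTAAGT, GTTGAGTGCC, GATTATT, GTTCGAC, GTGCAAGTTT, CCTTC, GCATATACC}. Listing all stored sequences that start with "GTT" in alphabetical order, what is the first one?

GTTAAGT

Filter for "GTT…" and sort: "GTTAAGT", "GTTCGAC", "GTTGAGTGCC"
Position 1: GTTAAGT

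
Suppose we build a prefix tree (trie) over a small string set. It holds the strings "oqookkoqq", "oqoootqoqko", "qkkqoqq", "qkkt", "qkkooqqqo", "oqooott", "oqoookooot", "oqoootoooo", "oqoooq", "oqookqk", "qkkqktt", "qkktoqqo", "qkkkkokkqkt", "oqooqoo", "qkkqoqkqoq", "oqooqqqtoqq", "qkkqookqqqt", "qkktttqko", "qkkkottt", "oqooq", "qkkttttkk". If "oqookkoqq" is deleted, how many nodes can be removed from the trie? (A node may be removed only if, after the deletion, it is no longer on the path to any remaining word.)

After clearing the end-marker at "oqookkoqq", prune upward until reaching a node still needed by another word.
The suffix "koqq" (4 nodes) is used only by "oqookkoqq"; the node for "oqook" still has the child "q", so pruning stops there.
Nodes removed: 4

4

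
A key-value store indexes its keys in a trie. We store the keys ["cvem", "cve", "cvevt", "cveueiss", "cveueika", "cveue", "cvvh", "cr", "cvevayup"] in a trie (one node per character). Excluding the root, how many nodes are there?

20

For each word, the new-node count is its length minus the longest prefix already in the trie:
  "cvem" → 4 new (c, v, e, m)
  "cve" → prefix "cve" already present; 0 new (none)
  "cvevt" → prefix "cve" already present; 2 new (v, t)
  "cveueiss" → prefix "cve" already present; 5 new (u, e, i, s, s)
  "cveueika" → prefix "cveuei" already present; 2 new (k, a)
  "cveue" → prefix "cveue" already present; 0 new (none)
  "cvvh" → prefix "cv" already present; 2 new (v, h)
  "cr" → prefix "c" already present; 1 new (r)
  "cvevayup" → prefix "cvev" already present; 4 new (a, y, u, p)
Total nodes = 4 + 0 + 2 + 5 + 2 + 0 + 2 + 1 + 4 = 20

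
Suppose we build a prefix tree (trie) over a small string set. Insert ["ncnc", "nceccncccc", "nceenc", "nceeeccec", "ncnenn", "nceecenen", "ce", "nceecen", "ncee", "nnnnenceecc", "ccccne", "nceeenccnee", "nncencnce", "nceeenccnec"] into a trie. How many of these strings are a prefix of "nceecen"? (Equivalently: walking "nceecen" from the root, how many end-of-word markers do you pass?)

Traverse "nceecen" character by character; count nodes along the way that are marked as word ends.
Prefixes of the query that are stored words: "ncee", "nceecen"
Count: 2

2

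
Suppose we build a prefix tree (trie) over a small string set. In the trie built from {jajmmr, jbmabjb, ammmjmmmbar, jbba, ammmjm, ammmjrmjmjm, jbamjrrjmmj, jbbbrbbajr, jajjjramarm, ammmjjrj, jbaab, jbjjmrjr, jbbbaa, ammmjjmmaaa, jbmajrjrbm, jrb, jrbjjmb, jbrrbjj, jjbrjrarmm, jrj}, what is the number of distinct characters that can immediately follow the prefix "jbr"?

1

Follow the path "jbr" to its node, then look at its outgoing edges.
Characters that immediately follow "jbr" among the stored strings: {r}.
That node has 1 child edge.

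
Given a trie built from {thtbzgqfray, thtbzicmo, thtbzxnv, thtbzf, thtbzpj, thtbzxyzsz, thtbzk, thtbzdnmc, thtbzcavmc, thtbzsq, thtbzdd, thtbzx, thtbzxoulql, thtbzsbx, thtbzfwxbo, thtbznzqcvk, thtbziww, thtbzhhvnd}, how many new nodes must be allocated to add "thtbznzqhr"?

2

Walking "thtbznzqhr" from the root, the first 8 characters ("thtbznzq") follow existing edges; "h" is the first miss.
Each of the 2 remaining characters creates one node.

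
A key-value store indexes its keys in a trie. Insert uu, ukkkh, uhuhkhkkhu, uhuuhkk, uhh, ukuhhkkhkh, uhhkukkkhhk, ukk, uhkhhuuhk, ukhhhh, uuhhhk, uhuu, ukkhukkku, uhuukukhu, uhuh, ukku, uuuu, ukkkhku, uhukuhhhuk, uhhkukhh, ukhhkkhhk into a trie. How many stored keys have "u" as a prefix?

Walk to "u"; the words in its subtree are exactly those with that prefix.
Words under "u": uhh, uhhkukhh, uhhkukkkhhk, uhkhhuuhk, uhuh, uhuhkhkkhu, uhukuhhhuk, uhuu, uhuuhkk, uhuukukhu, ukhhhh, ukhhkkhhk, ukk, ukkhukkku, ukkkh, ukkkhku, ukku, ukuhhkkhkh, uu, uuhhhk, uuuu
Count: 21

21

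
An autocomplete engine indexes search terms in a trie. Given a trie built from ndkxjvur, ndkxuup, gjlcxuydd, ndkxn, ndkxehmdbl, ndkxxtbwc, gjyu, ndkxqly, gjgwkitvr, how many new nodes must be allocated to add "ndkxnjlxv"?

Walking "ndkxnjlxv" from the root, the first 5 characters ("ndkxn") follow existing edges; "j" is the first miss.
So 9 − 5 = 4 new nodes.

4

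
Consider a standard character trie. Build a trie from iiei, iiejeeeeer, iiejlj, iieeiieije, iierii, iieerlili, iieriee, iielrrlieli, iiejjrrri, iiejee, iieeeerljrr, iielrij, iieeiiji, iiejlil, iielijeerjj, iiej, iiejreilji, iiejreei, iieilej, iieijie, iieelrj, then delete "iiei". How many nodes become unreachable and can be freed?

0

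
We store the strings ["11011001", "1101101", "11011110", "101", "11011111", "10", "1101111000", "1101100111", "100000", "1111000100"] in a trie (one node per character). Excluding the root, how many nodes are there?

31

Trie structure (* marks end of a word):
(root)
└─ 1
   ├─ 0 *
   │  ├─ 0
   │  │  └─ 0
   │  │     └─ 0
   │  │        └─ 0 *
   │  └─ 1 *
   └─ 1
      ├─ 0
      │  └─ 1
      │     └─ 1
      │        ├─ 0
      │        │  ├─ 0
      │        │  │  └─ 1 *
      │        │  │     └─ 1
      │        │  │        └─ 1 *
      │        │  └─ 1 *
      │        └─ 1
      │           └─ 1
      │              ├─ 0 *
      │              │  └─ 0
      │              │     └─ 0 *
      │              └─ 1 *
      └─ 1
         └─ 1
            └─ 0
               └─ 0
                  └─ 0
                     └─ 1
                        └─ 0
                           └─ 0 *
Counting every labelled node above: 31.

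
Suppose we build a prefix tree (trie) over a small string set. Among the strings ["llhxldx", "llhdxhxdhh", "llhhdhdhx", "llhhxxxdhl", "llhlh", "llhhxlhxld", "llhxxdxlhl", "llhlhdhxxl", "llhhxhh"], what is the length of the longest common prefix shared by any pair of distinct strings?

5

The deepest shared node is where two words last agree before diverging.
"llhhxhh" and "llhhxlhxld" agree on "llhhx" (5 characters) before diverging; nothing deeper is shared.
Longest shared-prefix length: 5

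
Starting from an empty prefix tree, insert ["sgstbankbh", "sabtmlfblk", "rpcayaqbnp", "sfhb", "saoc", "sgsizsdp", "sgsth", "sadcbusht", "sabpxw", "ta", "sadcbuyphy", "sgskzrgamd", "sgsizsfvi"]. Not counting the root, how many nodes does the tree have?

For each word, the new-node count is its length minus the longest prefix already in the trie:
  "sgstbankbh" → 10 new (s, g, s, t, b, a, n, k, b, h)
  "sabtmlfblk" → prefix "s" already present; 9 new (a, b, t, m, l, f, b, l, k)
  "rpcayaqbnp" → 10 new (r, p, c, a, y, a, q, b, n, p)
  "sfhb" → prefix "s" already present; 3 new (f, h, b)
  "saoc" → prefix "sa" already present; 2 new (o, c)
  "sgsizsdp" → prefix "sgs" already present; 5 new (i, z, s, d, p)
  "sgsth" → prefix "sgst" already present; 1 new (h)
  "sadcbusht" → prefix "sa" already present; 7 new (d, c, b, u, s, h, t)
  "sabpxw" → prefix "sab" already present; 3 new (p, x, w)
  "ta" → 2 new (t, a)
  "sadcbuyphy" → prefix "sadcbu" already present; 4 new (y, p, h, y)
  "sgskzrgamd" → prefix "sgs" already present; 7 new (k, z, r, g, a, m, d)
  "sgsizsfvi" → prefix "sgsizs" already present; 3 new (f, v, i)
Total nodes = 10 + 9 + 10 + 3 + 2 + 5 + 1 + 7 + 3 + 2 + 4 + 7 + 3 = 66

66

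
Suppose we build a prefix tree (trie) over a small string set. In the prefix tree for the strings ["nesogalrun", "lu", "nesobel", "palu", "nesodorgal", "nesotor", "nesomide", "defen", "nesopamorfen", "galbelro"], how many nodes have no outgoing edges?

10

Leaves are exactly the stored words that no other stored word extends.
Those words: "defen", "galbelro", "lu", "nesobel", "nesodorgal", "nesogalrun", "nesomide", "nesopamorfen", "nesotor", "palu"
Leaf count: 10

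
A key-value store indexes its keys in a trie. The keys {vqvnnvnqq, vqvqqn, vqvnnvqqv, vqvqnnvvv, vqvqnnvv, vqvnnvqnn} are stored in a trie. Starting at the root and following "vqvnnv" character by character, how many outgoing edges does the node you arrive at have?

2

Walk "vqvnnv" from the root, arriving at one node.
Characters that immediately follow "vqvnnv" among the stored strings: {n, q}.
That node has 2 child edges.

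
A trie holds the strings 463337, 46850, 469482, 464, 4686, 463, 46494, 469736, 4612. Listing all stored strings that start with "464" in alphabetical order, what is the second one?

Filter for "464…" and sort: "464", "46494"
Position 2: 46494

46494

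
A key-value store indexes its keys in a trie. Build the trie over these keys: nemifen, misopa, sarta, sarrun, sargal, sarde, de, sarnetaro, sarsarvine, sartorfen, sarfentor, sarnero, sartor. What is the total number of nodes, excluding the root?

Trace insertions, counting only characters that open a new branch:
  "nemifen" → 7 new (n, e, m, i, f, e, n)
  "misopa" → 6 new (m, i, s, o, p, a)
  "sarta" → 5 new (s, a, r, t, a)
  "sarrun" → prefix "sar" already present; 3 new (r, u, n)
  "sargal" → prefix "sar" already present; 3 new (g, a, l)
  "sarde" → prefix "sar" already present; 2 new (d, e)
  "de" → 2 new (d, e)
  "sarnetaro" → prefix "sar" already present; 6 new (n, e, t, a, r, o)
  "sarsarvine" → prefix "sar" already present; 7 new (s, a, r, v, i, n, e)
  "sartorfen" → prefix "sart" already present; 5 new (o, r, f, e, n)
  "sarfentor" → prefix "sar" already present; 6 new (f, e, n, t, o, r)
  "sarnero" → prefix "sarne" already present; 2 new (r, o)
  "sartor" → prefix "sartor" already present; 0 new (none)
Total nodes = 7 + 6 + 5 + 3 + 3 + 2 + 2 + 6 + 7 + 5 + 6 + 2 + 0 = 54

54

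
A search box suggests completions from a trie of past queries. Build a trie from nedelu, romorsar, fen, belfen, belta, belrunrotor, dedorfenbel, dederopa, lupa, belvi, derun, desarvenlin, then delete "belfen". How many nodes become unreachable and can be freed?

Walk "belfen" from the leaf back toward the root, removing each node that no remaining word uses.
The suffix "fen" (3 nodes) is used only by "belfen"; the node for "bel" still has the child "t", so pruning stops there.
Nodes removed: 3

3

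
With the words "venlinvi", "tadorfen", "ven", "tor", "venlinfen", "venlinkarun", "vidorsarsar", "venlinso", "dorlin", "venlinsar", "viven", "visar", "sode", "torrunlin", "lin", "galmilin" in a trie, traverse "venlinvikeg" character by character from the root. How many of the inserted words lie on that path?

Walk "venlinvikeg" from the root; an end-of-word marker is hit whenever a stored word is a prefix of "venlinvikeg".
Prefixes of the query that are stored words: "ven", "venlinvi"
Count: 2

2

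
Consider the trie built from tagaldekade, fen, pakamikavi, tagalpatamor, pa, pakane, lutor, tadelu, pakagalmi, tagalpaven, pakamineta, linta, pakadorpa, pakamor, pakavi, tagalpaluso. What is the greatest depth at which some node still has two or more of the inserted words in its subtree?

7

Look for the deepest trie node that still has at least two words in its subtree.
e.g. "tagalpaluso" and "tagalpatamor" share the prefix "tagalpa" of length 7; no pair shares a longer one.
Longest shared-prefix length: 7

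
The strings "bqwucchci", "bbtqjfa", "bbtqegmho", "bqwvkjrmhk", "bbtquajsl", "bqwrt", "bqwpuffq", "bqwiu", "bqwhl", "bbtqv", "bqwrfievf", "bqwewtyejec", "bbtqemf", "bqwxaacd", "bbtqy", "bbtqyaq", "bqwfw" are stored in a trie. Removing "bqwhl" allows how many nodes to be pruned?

A node on "bqwhl"'s path can go only if nothing else ends at it or branches off below it.
The suffix "hl" (2 nodes) is used only by "bqwhl"; the node for "bqw" still has the child "u", so pruning stops there.
Nodes removed: 2

2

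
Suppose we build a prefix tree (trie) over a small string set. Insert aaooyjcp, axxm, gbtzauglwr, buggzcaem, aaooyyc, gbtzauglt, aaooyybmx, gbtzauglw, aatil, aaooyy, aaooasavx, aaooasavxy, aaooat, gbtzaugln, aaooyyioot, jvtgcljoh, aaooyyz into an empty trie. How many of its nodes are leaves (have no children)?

14

Leaves are exactly the stored words that no other stored word extends.
Those words: "aaooasavxy", "aaooat", "aaooyjcp", "aaooyybmx", "aaooyyc", "aaooyyioot", "aaooyyz", "aatil", "axxm", "buggzcaem", "gbtzaugln", "gbtzauglt", "gbtzauglwr", "jvtgcljoh"
Leaf count: 14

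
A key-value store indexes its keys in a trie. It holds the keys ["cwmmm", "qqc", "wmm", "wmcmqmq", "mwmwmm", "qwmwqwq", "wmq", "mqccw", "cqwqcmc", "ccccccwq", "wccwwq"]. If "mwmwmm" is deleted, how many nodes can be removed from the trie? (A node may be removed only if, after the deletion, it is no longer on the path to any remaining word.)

A node on "mwmwmm"'s path can go only if nothing else ends at it or branches off below it.
The suffix "wmwmm" (5 nodes) is used only by "mwmwmm"; the node for "m" still has the child "q", so pruning stops there.
Nodes removed: 5

5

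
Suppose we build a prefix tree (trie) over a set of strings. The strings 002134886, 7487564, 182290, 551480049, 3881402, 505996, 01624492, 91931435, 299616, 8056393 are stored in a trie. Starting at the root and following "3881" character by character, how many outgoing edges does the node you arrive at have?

1

The children of the "3881" node are the distinct next characters among strings starting with "3881".
Distinct next characters after "3881": 4.
That node has 1 child edge.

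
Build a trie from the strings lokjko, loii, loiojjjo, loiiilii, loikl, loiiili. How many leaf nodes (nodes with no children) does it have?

Leaves are exactly the stored words that no other stored word extends.
Those words: "loiiilii", "loikl", "loiojjjo", "lokjko"
Leaf count: 4

4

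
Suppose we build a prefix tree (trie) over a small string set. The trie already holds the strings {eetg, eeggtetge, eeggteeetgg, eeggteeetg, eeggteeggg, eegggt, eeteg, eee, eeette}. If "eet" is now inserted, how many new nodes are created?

0

Every character of "eet" already lies on an existing path (it is a prefix of some stored word).
No new nodes are needed: 0.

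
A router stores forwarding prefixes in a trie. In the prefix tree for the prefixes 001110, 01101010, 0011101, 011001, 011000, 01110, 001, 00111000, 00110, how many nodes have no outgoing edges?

7

A leaf is a node with no children — equivalently, the end of a word that is not a proper prefix of any other stored word.
Those words: "00110", "00111000", "0011101", "011000", "011001", "01101010", "01110"
Leaf count: 7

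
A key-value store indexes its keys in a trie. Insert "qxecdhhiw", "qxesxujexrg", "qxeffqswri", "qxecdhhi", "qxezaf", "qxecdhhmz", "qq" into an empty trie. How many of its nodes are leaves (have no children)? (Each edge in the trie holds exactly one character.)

6

Leaves are exactly the stored words that no other stored word extends.
Those words: "qq", "qxecdhhiw", "qxecdhhmz", "qxeffqswri", "qxesxujexrg", "qxezaf"
Leaf count: 6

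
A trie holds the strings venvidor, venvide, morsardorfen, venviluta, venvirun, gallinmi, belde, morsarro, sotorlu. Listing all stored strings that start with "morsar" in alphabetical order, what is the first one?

Filter for "morsar…" and sort: "morsardorfen", "morsarro"
Position 1: morsardorfen

morsardorfen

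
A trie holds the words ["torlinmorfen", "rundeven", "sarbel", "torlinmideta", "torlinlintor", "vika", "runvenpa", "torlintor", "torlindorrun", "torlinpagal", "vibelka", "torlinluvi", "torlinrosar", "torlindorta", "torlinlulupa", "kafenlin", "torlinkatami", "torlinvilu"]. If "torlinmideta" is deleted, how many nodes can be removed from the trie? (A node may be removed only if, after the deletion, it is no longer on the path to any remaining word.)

Walk "torlinmideta" from the leaf back toward the root, removing each node that no remaining word uses.
The suffix "ideta" (5 nodes) is used only by "torlinmideta"; the node for "torlinm" still has the child "o", so pruning stops there.
Nodes removed: 5

5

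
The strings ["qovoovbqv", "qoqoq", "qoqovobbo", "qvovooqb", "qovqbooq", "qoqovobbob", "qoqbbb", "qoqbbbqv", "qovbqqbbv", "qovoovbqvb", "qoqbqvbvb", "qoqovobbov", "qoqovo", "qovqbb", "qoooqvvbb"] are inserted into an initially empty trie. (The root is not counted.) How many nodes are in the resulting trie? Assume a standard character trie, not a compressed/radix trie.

Insert word by word; a character creates a node only if that edge doesn't already exist:
  "qovoovbqv" → 9 new (q, o, v, o, o, v, b, q, v)
  "qoqoq" → prefix "qo" already present; 3 new (q, o, q)
  "qoqovobbo" → prefix "qoqo" already present; 5 new (v, o, b, b, o)
  "qvovooqb" → prefix "q" already present; 7 new (v, o, v, o, o, q, b)
  "qovqbooq" → prefix "qov" already present; 5 new (q, b, o, o, q)
  "qoqovobbob" → prefix "qoqovobbo" already present; 1 new (b)
  "qoqbbb" → prefix "qoq" already present; 3 new (b, b, b)
  "qoqbbbqv" → prefix "qoqbbb" already present; 2 new (q, v)
  "qovbqqbbv" → prefix "qov" already present; 6 new (b, q, q, b, b, v)
  "qovoovbqvb" → prefix "qovoovbqv" already present; 1 new (b)
  "qoqbqvbvb" → prefix "qoqb" already present; 5 new (q, v, b, v, b)
  "qoqovobbov" → prefix "qoqovobbo" already present; 1 new (v)
  "qoqovo" → prefix "qoqovo" already present; 0 new (none)
  "qovqbb" → prefix "qovqb" already present; 1 new (b)
  "qoooqvvbb" → prefix "qo" already present; 7 new (o, o, q, v, v, b, b)
Total nodes = 9 + 3 + 5 + 7 + 5 + 1 + 3 + 2 + 6 + 1 + 5 + 1 + 0 + 1 + 7 = 56

56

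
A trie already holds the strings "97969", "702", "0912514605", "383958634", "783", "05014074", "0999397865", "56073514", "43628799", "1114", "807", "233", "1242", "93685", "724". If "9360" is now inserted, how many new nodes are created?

1

Walking "9360" from the root, the first 3 characters ("936") follow existing edges; "0" is the first miss.
Each of the 1 remaining characters creates one node.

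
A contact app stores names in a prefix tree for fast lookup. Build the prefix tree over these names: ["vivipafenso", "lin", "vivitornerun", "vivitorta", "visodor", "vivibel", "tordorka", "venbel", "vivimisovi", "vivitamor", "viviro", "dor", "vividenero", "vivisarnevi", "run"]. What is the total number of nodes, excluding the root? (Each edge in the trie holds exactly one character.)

Trace insertions, counting only characters that open a new branch:
  "vivipafenso" → 11 new (v, i, v, i, p, a, f, e, n, s, o)
  "lin" → 3 new (l, i, n)
  "vivitornerun" → prefix "vivi" already present; 8 new (t, o, r, n, e, r, u, n)
  "vivitorta" → prefix "vivitor" already present; 2 new (t, a)
  "visodor" → prefix "vi" already present; 5 new (s, o, d, o, r)
  "vivibel" → prefix "vivi" already present; 3 new (b, e, l)
  "tordorka" → 8 new (t, o, r, d, o, r, k, a)
  "venbel" → prefix "v" already present; 5 new (e, n, b, e, l)
  "vivimisovi" → prefix "vivi" already present; 6 new (m, i, s, o, v, i)
  "vivitamor" → prefix "vivit" already present; 4 new (a, m, o, r)
  "viviro" → prefix "vivi" already present; 2 new (r, o)
  "dor" → 3 new (d, o, r)
  "vividenero" → prefix "vivi" already present; 6 new (d, e, n, e, r, o)
  "vivisarnevi" → prefix "vivi" already present; 7 new (s, a, r, n, e, v, i)
  "run" → 3 new (r, u, n)
Total nodes = 11 + 3 + 8 + 2 + 5 + 3 + 8 + 5 + 6 + 4 + 2 + 3 + 6 + 7 + 3 = 76

76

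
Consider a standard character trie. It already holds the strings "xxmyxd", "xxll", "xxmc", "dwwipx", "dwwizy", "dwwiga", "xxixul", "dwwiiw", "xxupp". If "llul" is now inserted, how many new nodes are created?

Nothing in the trie begins with "l"; the whole of "llul" is new.
4 − 0 = 4 new nodes.

4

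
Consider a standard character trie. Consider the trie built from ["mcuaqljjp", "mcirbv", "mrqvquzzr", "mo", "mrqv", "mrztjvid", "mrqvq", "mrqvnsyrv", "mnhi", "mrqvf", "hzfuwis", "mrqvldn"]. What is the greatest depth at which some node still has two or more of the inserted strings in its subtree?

5

Look for the deepest trie node that still has at least two words in its subtree.
e.g. "mrqvq" and "mrqvquzzr" share the prefix "mrqvq" of length 5; no pair shares a longer one.
Longest shared-prefix length: 5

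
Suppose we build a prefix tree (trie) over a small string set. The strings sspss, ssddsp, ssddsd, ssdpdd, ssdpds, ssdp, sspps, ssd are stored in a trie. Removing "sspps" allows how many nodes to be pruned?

2

A node on "sspps"'s path can go only if nothing else ends at it or branches off below it.
The suffix "ps" (2 nodes) is used only by "sspps"; the node for "ssp" still has the child "s", so pruning stops there.
Nodes removed: 2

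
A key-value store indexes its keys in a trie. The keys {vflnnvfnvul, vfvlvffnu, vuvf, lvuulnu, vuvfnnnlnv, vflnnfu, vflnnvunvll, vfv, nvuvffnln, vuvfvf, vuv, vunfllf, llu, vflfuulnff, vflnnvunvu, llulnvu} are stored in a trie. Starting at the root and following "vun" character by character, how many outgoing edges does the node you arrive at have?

Follow the path "vun" to its node, then look at its outgoing edges.
Characters that immediately follow "vun" among the stored strings: {f}.
That node has 1 child edge.

1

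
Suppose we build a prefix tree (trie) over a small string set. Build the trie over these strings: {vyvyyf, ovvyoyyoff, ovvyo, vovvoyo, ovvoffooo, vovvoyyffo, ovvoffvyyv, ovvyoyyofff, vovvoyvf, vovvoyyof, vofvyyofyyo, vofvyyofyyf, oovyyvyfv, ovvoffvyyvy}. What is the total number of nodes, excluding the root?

60

Trace insertions, counting only characters that open a new branch:
  "vyvyyf" → 6 new (v, y, v, y, y, f)
  "ovvyoyyoff" → 10 new (o, v, v, y, o, y, y, o, f, f)
  "ovvyo" → prefix "ovvyo" already present; 0 new (none)
  "vovvoyo" → prefix "v" already present; 6 new (o, v, v, o, y, o)
  "ovvoffooo" → prefix "ovv" already present; 6 new (o, f, f, o, o, o)
  "vovvoyyffo" → prefix "vovvoy" already present; 4 new (y, f, f, o)
  "ovvoffvyyv" → prefix "ovvoff" already present; 4 new (v, y, y, v)
  "ovvyoyyofff" → prefix "ovvyoyyoff" already present; 1 new (f)
  "vovvoyvf" → prefix "vovvoy" already present; 2 new (v, f)
  "vovvoyyof" → prefix "vovvoyy" already present; 2 new (o, f)
  "vofvyyofyyo" → prefix "vo" already present; 9 new (f, v, y, y, o, f, y, y, o)
  "vofvyyofyyf" → prefix "vofvyyofyy" already present; 1 new (f)
  "oovyyvyfv" → prefix "o" already present; 8 new (o, v, y, y, v, y, f, v)
  "ovvoffvyyvy" → prefix "ovvoffvyyv" already present; 1 new (y)
Total nodes = 6 + 10 + 0 + 6 + 6 + 4 + 4 + 1 + 2 + 2 + 9 + 1 + 8 + 1 = 60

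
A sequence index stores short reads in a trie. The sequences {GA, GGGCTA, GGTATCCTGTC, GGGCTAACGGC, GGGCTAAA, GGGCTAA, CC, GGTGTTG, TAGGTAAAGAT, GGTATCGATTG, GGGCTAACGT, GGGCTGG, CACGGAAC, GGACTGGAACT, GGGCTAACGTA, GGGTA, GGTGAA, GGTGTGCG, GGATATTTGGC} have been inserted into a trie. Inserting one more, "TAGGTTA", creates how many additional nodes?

2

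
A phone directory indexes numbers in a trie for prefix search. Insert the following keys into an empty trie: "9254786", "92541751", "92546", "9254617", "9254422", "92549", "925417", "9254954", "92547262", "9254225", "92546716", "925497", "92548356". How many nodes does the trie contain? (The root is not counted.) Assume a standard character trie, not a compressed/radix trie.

34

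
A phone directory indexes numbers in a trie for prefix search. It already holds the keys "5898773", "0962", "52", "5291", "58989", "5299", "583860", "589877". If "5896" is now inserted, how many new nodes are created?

1

"589" is already a path in the trie; the remaining "6" must be added.
So 4 − 3 = 1 new nodes.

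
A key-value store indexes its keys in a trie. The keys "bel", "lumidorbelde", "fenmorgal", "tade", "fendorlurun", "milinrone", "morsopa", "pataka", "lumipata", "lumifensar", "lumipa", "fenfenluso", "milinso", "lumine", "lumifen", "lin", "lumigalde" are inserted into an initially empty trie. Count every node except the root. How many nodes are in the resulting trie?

Count nodes per top-level branch (shared prefixes stored once):
  'b'-branch (bel): 3 nodes
  'f'-branch (fendorlurun, fenfenluso, fenmorgal): 24 nodes
  'l'-branch (lin, lumidorbelde, lumifen, lumifensar, lumigalde, lumine, lumipa, lumipata): 31 nodes
  'm'-branch (milinrone, milinso, morsopa): 17 nodes
  'p'-branch (pataka): 6 nodes
  't'-branch (tade): 4 nodes
Sum: 85

85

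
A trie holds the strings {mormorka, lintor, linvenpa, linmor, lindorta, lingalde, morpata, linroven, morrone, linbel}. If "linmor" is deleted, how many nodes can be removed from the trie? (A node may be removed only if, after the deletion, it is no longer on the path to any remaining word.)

3

A node on "linmor"'s path can go only if nothing else ends at it or branches off below it.
The suffix "mor" (3 nodes) is used only by "linmor"; the node for "lin" still has the child "t", so pruning stops there.
Nodes removed: 3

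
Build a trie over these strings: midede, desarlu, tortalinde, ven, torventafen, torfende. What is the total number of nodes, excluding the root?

Trie structure (* marks end of a word):
(root)
├─ d
│  └─ e
│     └─ s
│        └─ a
│           └─ r
│              └─ l
│                 └─ u *
├─ m
│  └─ i
│     └─ d
│        └─ e
│           └─ d
│              └─ e *
├─ t
│  └─ o
│     └─ r
│        ├─ f
│        │  └─ e
│        │     └─ n
│        │        └─ d
│        │           └─ e *
│        ├─ t
│        │  └─ a
│        │     └─ l
│        │        └─ i
│        │           └─ n
│        │              └─ d
│        │                 └─ e *
│        └─ v
│           └─ e
│              └─ n
│                 └─ t
│                    └─ a
│                       └─ f
│                          └─ e
│                             └─ n *
└─ v
   └─ e
      └─ n *
Counting every labelled node above: 39.

39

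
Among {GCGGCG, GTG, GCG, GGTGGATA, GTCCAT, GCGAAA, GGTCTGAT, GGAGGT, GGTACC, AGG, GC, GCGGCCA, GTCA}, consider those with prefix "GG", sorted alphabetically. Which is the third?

GGTCTGAT

Words with prefix "GG", in lexicographic order: "GGAGGT", "GGTACC", "GGTCTGAT", "GGTGGATA"
Position 3: GGTCTGAT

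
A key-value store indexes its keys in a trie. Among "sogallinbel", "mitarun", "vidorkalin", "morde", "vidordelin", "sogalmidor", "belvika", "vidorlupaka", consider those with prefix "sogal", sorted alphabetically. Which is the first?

sogallinbel

DFS of the "sogal" subtree visits, in order: "sogallinbel", "sogalmidor"
The 1st is sogallinbel.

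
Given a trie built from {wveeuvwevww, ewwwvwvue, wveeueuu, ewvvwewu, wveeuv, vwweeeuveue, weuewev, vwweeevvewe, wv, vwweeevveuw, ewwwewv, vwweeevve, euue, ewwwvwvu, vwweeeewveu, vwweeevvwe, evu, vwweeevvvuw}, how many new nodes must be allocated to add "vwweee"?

"vwweee" is already a full path in the trie; only an end-marker is added.
No new nodes are needed: 0.

0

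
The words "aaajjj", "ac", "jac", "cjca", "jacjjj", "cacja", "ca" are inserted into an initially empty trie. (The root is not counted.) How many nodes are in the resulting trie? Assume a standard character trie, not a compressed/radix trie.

21

Trie structure (* marks end of a word):
(root)
├─ a
│  ├─ a
│  │  └─ a
│  │     └─ j
│  │        └─ j
│  │           └─ j *
│  └─ c *
├─ c
│  ├─ a *
│  │  └─ c
│  │     └─ j
│  │        └─ a *
│  └─ j
│     └─ c
│        └─ a *
└─ j
   └─ a
      └─ c *
         └─ j
            └─ j
               └─ j *
Counting every labelled node above: 21.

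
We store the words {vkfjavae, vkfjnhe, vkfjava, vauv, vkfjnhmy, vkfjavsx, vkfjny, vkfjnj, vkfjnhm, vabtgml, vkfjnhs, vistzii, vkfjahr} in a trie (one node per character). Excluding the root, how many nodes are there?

Insert word by word; a character creates a node only if that edge doesn't already exist:
  "vkfjavae" → 8 new (v, k, f, j, a, v, a, e)
  "vkfjnhe" → prefix "vkfj" already present; 3 new (n, h, e)
  "vkfjava" → prefix "vkfjava" already present; 0 new (none)
  "vauv" → prefix "v" already present; 3 new (a, u, v)
  "vkfjnhmy" → prefix "vkfjnh" already present; 2 new (m, y)
  "vkfjavsx" → prefix "vkfjav" already present; 2 new (s, x)
  "vkfjny" → prefix "vkfjn" already present; 1 new (y)
  "vkfjnj" → prefix "vkfjn" already present; 1 new (j)
  "vkfjnhm" → prefix "vkfjnhm" already present; 0 new (none)
  "vabtgml" → prefix "va" already present; 5 new (b, t, g, m, l)
  "vkfjnhs" → prefix "vkfjnh" already present; 1 new (s)
  "vistzii" → prefix "v" already present; 6 new (i, s, t, z, i, i)
  "vkfjahr" → prefix "vkfja" already present; 2 new (h, r)
Total nodes = 8 + 3 + 0 + 3 + 2 + 2 + 1 + 1 + 0 + 5 + 1 + 6 + 2 = 34

34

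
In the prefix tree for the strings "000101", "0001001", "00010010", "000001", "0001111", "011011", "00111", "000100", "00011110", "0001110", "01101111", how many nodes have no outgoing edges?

A leaf is a node with no children — equivalently, the end of a word that is not a proper prefix of any other stored word.
Those words: "000001", "00010010", "000101", "0001110", "00011110", "00111", "01101111"
Leaf count: 7

7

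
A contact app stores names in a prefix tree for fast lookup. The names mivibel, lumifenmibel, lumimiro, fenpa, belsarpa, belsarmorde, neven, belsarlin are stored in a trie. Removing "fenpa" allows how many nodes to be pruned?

5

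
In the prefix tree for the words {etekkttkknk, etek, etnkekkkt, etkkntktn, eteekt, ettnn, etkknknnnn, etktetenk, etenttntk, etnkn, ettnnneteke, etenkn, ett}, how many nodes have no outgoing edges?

Leaves are exactly the stored words that no other stored word extends.
Those words: "eteekt", "etekkttkknk", "etenkn", "etenttntk", "etkknknnnn", "etkkntktn", "etktetenk", "etnkekkkt", "etnkn", "ettnnneteke"
Leaf count: 10

10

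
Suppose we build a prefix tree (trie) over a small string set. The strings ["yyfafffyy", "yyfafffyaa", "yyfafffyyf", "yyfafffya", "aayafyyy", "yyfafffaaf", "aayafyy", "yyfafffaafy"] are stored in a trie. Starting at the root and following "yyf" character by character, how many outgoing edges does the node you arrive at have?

The children of the "yyf" node are the distinct next characters among strings starting with "yyf".
Characters that immediately follow "yyf" among the stored strings: {a}.
That node has 1 child edge.

1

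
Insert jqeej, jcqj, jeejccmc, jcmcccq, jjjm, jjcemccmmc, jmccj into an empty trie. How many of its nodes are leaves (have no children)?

7

Leaves are exactly the stored words that no other stored word extends.
Those words: "jcmcccq", "jcqj", "jeejccmc", "jjcemccmmc", "jjjm", "jmccj", "jqeej"
Leaf count: 7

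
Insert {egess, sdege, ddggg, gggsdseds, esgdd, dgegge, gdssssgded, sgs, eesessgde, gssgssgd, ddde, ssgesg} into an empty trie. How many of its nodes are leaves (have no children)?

12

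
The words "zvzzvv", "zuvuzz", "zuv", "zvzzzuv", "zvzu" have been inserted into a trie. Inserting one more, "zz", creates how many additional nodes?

1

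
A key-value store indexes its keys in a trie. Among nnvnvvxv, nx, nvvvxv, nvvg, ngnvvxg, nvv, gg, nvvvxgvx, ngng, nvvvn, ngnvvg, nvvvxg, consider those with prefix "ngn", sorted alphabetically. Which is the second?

Filter for "ngn…" and sort: "ngng", "ngnvvg", "ngnvvxg"
Position 2: ngnvvg

ngnvvg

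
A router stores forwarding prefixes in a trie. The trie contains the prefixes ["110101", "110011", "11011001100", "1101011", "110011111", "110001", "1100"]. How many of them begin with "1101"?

Filter for entries beginning with "1101":
Words under "1101": 110101, 1101011, 11011001100
Count: 3

3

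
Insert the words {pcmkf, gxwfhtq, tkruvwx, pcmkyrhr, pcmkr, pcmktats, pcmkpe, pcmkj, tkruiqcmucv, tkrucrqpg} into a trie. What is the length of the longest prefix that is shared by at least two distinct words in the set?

The deepest shared node is where two words last agree before diverging.
"pcmkf" and "pcmkj" agree on "pcmk" (4 characters) before diverging; nothing deeper is shared.
Longest shared-prefix length: 4

4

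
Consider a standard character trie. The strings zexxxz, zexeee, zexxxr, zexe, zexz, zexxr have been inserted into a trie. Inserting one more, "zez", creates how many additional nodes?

The longest prefix of "zez" already in the trie is "ze" (length 2).
New nodes needed: |"zez"| − 2 = 3 − 2 = 1.

1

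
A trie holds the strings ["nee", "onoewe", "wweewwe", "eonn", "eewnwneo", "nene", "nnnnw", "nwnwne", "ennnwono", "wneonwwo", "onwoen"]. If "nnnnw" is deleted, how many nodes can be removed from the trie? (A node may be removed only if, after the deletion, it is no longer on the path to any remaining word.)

A node on "nnnnw"'s path can go only if nothing else ends at it or branches off below it.
The suffix "nnnw" (4 nodes) is used only by "nnnnw"; the node for "n" still has the child "e", so pruning stops there.
Nodes removed: 4

4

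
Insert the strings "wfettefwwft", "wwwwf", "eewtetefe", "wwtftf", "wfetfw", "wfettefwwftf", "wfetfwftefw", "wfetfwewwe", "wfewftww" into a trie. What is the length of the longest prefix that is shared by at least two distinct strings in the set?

11

Equivalently: take the maximum, over all pairs, of their longest common prefix length.
"wfettefwwft" and "wfettefwwftf" agree on "wfettefwwft" (11 characters) before diverging; nothing deeper is shared.
Longest shared-prefix length: 11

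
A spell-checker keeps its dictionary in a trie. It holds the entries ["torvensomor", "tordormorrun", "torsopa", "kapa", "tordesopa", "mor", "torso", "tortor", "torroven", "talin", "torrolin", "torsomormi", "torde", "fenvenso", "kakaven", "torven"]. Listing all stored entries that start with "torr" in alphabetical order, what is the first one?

torrolin

Filter for "torr…" and sort: "torrolin", "torroven"
Position 1: torrolin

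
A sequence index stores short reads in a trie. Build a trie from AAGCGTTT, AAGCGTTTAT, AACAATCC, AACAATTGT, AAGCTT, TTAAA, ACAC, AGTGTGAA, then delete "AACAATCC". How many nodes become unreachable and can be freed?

2

After clearing the end-marker at "AACAATCC", prune upward until reaching a node still needed by another word.
The suffix "CC" (2 nodes) is used only by "AACAATCC"; the node for "AACAAT" still has the child "T", so pruning stops there.
Nodes removed: 2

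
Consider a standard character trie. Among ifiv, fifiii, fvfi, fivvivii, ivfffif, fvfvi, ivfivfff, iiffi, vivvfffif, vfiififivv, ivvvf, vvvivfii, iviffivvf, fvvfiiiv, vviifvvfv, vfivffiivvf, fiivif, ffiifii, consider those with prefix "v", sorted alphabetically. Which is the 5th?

vvvivfii

Words with prefix "v", in lexicographic order: "vfiififivv", "vfivffiivvf", "vivvfffif", "vviifvvfv", "vvvivfii"
The 5th is vvvivfii.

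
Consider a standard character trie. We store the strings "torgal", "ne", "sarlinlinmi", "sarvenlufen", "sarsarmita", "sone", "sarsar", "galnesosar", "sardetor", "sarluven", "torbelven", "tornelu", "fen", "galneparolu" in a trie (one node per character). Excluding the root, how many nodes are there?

Trace insertions, counting only characters that open a new branch:
  "torgal" → 6 new (t, o, r, g, a, l)
  "ne" → 2 new (n, e)
  "sarlinlinmi" → 11 new (s, a, r, l, i, n, l, i, n, m, i)
  "sarvenlufen" → prefix "sar" already present; 8 new (v, e, n, l, u, f, e, n)
  "sarsarmita" → prefix "sar" already present; 7 new (s, a, r, m, i, t, a)
  "sone" → prefix "s" already present; 3 new (o, n, e)
  "sarsar" → prefix "sarsar" already present; 0 new (none)
  "galnesosar" → 10 new (g, a, l, n, e, s, o, s, a, r)
  "sardetor" → prefix "sar" already present; 5 new (d, e, t, o, r)
  "sarluven" → prefix "sarl" already present; 4 new (u, v, e, n)
  "torbelven" → prefix "tor" already present; 6 new (b, e, l, v, e, n)
  "tornelu" → prefix "tor" already present; 4 new (n, e, l, u)
  "fen" → 3 new (f, e, n)
  "galneparolu" → prefix "galne" already present; 6 new (p, a, r, o, l, u)
Total nodes = 6 + 2 + 11 + 8 + 7 + 3 + 0 + 10 + 5 + 4 + 6 + 4 + 3 + 6 = 75

75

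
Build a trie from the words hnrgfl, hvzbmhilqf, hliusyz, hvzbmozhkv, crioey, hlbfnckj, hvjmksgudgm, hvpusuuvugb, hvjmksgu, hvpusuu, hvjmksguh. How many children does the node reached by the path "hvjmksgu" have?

Walk "hvjmksgu" from the root, arriving at one node.
Characters that immediately follow "hvjmksgu" among the stored strings: {d, h}.
That node has 2 child edges.

2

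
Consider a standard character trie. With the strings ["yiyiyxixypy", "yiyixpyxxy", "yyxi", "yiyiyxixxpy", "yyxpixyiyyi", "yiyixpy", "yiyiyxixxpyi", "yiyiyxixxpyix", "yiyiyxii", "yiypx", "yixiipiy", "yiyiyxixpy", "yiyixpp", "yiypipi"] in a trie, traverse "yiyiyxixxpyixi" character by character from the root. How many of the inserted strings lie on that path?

3

Walk "yiyiyxixxpyixi" from the root; an end-of-word marker is hit whenever a stored word is a prefix of "yiyiyxixxpyixi".
Prefixes of the query that are stored words: "yiyiyxixxpy", "yiyiyxixxpyi", "yiyiyxixxpyix"
Count: 3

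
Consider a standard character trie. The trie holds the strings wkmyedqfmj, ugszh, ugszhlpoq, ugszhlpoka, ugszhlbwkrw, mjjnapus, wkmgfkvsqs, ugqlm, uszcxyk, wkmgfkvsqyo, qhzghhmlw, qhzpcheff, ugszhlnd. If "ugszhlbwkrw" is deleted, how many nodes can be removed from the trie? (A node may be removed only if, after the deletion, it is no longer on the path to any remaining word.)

Walk "ugszhlbwkrw" from the leaf back toward the root, removing each node that no remaining word uses.
The suffix "bwkrw" (5 nodes) is used only by "ugszhlbwkrw"; the node for "ugszhl" still has the child "p", so pruning stops there.
Nodes removed: 5

5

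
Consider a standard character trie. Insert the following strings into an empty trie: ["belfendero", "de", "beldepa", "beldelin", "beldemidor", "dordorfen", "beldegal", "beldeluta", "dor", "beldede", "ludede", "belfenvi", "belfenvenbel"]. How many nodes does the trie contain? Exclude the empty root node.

53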